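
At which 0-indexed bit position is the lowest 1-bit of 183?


0b10110111. Lowest set bit at position 0

0


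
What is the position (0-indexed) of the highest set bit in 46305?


0b1011010011100001. Highest set bit at position 15

15


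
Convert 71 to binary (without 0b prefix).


71 = 1000111 in binary

1000111


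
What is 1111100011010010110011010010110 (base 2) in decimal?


1111100011010010110011010010110 in decimal = 2087282326

2087282326


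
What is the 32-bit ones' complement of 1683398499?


1683398499 ^ 4294967295 = 2611568796

2611568796


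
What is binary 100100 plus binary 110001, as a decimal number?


100100 + 110001 = 1010101 = 85

85


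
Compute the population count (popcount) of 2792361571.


0b10100110011100000000111001100011 has 14 set bits

14


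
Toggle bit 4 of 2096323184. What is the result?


2096323184 ^ (1 << 4) = 2096323184 ^ 16 = 2096323168

2096323168


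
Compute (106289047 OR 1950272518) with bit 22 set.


Step 1: 106289047 | 1950272518 = 1988091799
Step 2: 1988091799 | (1 << 22) = 1988091799 | 4194304 = 1988091799

1988091799


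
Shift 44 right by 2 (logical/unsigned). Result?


0b101100 >> 2 = 0b1011 = 11

11


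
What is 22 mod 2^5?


22 & 31 = 22

22


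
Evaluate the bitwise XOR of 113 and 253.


0b1110001 ^ 0b11111101 = 0b10001100 = 140

140


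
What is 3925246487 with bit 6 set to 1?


3925246487 | (1 << 6) = 3925246487 | 64 = 3925246551

3925246551


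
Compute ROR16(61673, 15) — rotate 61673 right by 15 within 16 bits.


Rotate 0b1111000011101001 right by 15 (16-bit) = 0b1110000111010011 = 57811

57811


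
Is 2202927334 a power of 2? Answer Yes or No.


0b10000011010011100000000011100110. Multiple bits set => No

No


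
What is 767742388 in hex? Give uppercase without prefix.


767742388 = 2DC2D1B4 hex

2DC2D1B4


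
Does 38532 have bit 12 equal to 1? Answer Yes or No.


0b1001011010000100, bit 12 = 1. Yes

Yes


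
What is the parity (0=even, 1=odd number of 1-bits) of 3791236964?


0b11100001111110011010111101100100 has 19 ones => parity 1

1


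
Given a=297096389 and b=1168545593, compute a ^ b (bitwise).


297096389 ^ 1168545593 = 1410581500

1410581500


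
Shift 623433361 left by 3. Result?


0b100101001010001101011010010001 << 3 = 0b100101001010001101011010010001000 = 4987466888

4987466888


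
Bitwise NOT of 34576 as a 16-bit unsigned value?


~0b1000011100010000 = 0b111100011101111 = 30959 (16-bit unsigned)

30959


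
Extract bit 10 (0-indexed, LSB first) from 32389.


0b111111010000101, position 10 = 1

1


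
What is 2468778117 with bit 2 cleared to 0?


2468778117 & ~(1 << 2) = 2468778113

2468778113


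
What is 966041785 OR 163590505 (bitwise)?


0b111001100101001010000010111001 | 0b1001110000000011000101101001 = 0b111001110101001011000111111001 = 970240505

970240505


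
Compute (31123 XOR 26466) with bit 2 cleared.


Step 1: 31123 ^ 26466 = 7921
Step 2: 7921 & ~(1 << 2) = 7921

7921


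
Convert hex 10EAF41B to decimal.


10EAF41B hex = 283833371 decimal

283833371


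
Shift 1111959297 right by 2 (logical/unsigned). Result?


0b1000010010001110010011100000001 >> 2 = 0b10000100100011100100111000000 = 277989824

277989824


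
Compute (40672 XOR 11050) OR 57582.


Step 1: 40672 ^ 11050 = 46538
Step 2: 46538 | 57582 = 62958

62958


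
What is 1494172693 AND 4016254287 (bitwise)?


0b1011001000011110100010000010101 & 0b11101111011000110010110101001111 = 0b1001001000000110000010000000101 = 1224934405

1224934405


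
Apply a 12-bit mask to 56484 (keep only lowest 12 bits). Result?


56484 & 4095 = 3236

3236


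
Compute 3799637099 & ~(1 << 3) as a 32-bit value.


3799637099 & ~(1 << 3) = 3799637091

3799637091


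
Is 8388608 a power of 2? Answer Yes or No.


0b100000000000000000000000. Only one bit set => Yes

Yes


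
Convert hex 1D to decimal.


1D hex = 29 decimal

29


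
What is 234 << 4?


0b11101010 << 4 = 0b111010100000 = 3744

3744


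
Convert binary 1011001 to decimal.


1011001 in decimal = 89

89


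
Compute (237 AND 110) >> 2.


Step 1: 237 & 110 = 108
Step 2: 108 >> 2 = 27

27


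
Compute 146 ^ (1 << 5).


146 ^ (1 << 5) = 146 ^ 32 = 178

178


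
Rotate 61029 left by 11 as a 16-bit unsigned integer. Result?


Rotate 0b1110111001100101 left by 11 (16-bit) = 0b10111101110011 = 12147

12147


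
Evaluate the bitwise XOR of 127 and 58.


0b1111111 ^ 0b111010 = 0b1000101 = 69

69


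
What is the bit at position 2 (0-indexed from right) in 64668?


0b1111110010011100, position 2 = 1

1


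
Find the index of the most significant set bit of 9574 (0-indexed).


0b10010101100110. Highest set bit at position 13

13


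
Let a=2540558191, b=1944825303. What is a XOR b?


2540558191 ^ 1944825303 = 3834018488

3834018488


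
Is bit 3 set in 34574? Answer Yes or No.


0b1000011100001110, bit 3 = 1. Yes

Yes


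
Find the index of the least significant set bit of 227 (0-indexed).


0b11100011. Lowest set bit at position 0

0


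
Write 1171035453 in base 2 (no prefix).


1171035453 = 1000101110011001001010100111101 in binary

1000101110011001001010100111101


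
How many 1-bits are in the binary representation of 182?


0b10110110 has 5 set bits

5


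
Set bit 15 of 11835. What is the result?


11835 | (1 << 15) = 11835 | 32768 = 44603

44603


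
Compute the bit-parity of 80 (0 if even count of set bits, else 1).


0b1010000 has 2 ones => parity 0

0


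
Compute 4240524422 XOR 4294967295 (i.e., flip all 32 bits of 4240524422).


4240524422 ^ 4294967295 = 54442873

54442873


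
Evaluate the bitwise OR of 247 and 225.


0b11110111 | 0b11100001 = 0b11110111 = 247

247


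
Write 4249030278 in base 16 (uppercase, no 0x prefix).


4249030278 = FD430E86 hex

FD430E86


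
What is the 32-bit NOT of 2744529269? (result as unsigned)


~0b10100011100101100011000101110101 = 0b1011100011010011100111010001010 = 1550438026 (32-bit unsigned)

1550438026


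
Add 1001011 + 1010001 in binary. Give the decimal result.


1001011 + 1010001 = 10011100 = 156

156


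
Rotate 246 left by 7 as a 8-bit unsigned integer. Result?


Rotate 0b11110110 left by 7 (8-bit) = 0b1111011 = 123

123


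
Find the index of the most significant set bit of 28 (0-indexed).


0b11100. Highest set bit at position 4

4


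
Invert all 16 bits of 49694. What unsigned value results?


49694 ^ 65535 = 15841

15841


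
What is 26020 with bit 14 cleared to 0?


26020 & ~(1 << 14) = 9636

9636


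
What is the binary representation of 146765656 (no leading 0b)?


146765656 = 1000101111110111011101011000 in binary

1000101111110111011101011000


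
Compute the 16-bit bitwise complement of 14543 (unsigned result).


~0b11100011001111 = 0b1100011100110000 = 50992 (16-bit unsigned)

50992


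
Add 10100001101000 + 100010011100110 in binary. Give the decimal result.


10100001101000 + 100010011100110 = 110110101001110 = 27982

27982


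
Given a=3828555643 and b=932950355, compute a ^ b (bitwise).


3828555643 ^ 932950355 = 3551047208

3551047208


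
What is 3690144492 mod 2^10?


3690144492 & 1023 = 748

748


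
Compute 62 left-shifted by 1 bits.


0b111110 << 1 = 0b1111100 = 124

124


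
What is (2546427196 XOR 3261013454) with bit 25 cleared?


Step 1: 2546427196 ^ 3261013454 = 1436055794
Step 2: 1436055794 & ~(1 << 25) = 1436055794

1436055794


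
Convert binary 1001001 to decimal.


1001001 in decimal = 73

73


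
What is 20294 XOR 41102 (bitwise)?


0b100111101000110 ^ 0b1010000010001110 = 0b1110111111001000 = 61384

61384


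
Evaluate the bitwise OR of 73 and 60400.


0b1001001 | 0b1110101111110000 = 0b1110101111111001 = 60409

60409


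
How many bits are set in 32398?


0b111111010001110 has 10 set bits

10


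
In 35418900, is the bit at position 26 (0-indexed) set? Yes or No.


0b10000111000111001100010100, bit 26 = 0. No

No


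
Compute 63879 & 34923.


0b1111100110000111 & 0b1000100001101011 = 0b1000100000000011 = 34819

34819


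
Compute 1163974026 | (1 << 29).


1163974026 | (1 << 29) = 1163974026 | 536870912 = 1700844938

1700844938


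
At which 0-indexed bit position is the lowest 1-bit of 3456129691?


0b11001110000000000101101010011011. Lowest set bit at position 0

0


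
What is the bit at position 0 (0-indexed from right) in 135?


0b10000111, position 0 = 1

1


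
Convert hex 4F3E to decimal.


4F3E hex = 20286 decimal

20286


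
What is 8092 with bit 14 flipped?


8092 ^ (1 << 14) = 8092 ^ 16384 = 24476

24476


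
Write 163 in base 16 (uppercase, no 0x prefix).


163 = A3 hex

A3


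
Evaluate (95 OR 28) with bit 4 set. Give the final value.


Step 1: 95 | 28 = 95
Step 2: 95 | (1 << 4) = 95 | 16 = 95

95


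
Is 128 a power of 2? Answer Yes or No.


0b10000000. Only one bit set => Yes

Yes


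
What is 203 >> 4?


0b11001011 >> 4 = 0b1100 = 12

12


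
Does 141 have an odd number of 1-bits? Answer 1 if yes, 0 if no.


0b10001101 has 4 ones => parity 0

0


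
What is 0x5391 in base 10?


5391 hex = 21393 decimal

21393


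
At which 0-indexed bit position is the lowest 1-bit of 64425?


0b1111101110101001. Lowest set bit at position 0

0


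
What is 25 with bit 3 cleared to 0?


25 & ~(1 << 3) = 17

17


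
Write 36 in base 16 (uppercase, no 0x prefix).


36 = 24 hex

24


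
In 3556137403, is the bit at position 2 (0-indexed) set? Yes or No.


0b11010011111101100101100110111011, bit 2 = 0. No

No


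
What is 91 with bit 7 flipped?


91 ^ (1 << 7) = 91 ^ 128 = 219

219


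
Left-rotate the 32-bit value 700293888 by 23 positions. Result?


Rotate 0b101001101111011010001100000000 left by 23 (32-bit) = 0b10000000000101001101111011010001 = 2148851409

2148851409


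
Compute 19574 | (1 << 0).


19574 | (1 << 0) = 19574 | 1 = 19575

19575


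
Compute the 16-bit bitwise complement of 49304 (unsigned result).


~0b1100000010011000 = 0b11111101100111 = 16231 (16-bit unsigned)

16231


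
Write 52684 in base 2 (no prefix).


52684 = 1100110111001100 in binary

1100110111001100


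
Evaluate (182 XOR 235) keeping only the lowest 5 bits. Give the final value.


Step 1: 182 ^ 235 = 93
Step 2: 93 & 31 = 29

29


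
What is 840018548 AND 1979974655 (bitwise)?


0b110010000100011010101001110100 & 0b1110110000001000000001111111111 = 0b110010000000000000001001110100 = 838861428

838861428


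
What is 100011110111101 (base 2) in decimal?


100011110111101 in decimal = 18365

18365


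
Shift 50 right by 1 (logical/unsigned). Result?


0b110010 >> 1 = 0b11001 = 25

25


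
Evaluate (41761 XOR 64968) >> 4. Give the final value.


Step 1: 41761 ^ 64968 = 24297
Step 2: 24297 >> 4 = 1518

1518


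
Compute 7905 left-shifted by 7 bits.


0b1111011100001 << 7 = 0b11110111000010000000 = 1011840

1011840


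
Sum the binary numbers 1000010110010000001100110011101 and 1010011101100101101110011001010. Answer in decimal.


1000010110010000001100110011101 + 1010011101100101101110011001010 = 10010110011110101111011001100111 = 2524640871

2524640871


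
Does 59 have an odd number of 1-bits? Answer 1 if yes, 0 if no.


0b111011 has 5 ones => parity 1

1


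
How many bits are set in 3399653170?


0b11001010101000101001011100110010 has 15 set bits

15


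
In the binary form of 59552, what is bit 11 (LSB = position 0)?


0b1110100010100000, position 11 = 1

1


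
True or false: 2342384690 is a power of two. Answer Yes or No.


0b10001011100111011111010000110010. Multiple bits set => No

No


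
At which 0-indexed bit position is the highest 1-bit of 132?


0b10000100. Highest set bit at position 7

7


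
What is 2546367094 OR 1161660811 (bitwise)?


0b10010111110001100111101001110110 | 0b1000101001111011000100110001011 = 0b11010111111111111111101111111111 = 3623877631

3623877631


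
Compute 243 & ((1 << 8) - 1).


243 & 255 = 243

243


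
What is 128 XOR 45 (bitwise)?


0b10000000 ^ 0b101101 = 0b10101101 = 173

173


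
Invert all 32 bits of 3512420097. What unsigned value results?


3512420097 ^ 4294967295 = 782547198

782547198


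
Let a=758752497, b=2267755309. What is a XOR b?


758752497 ^ 2267755309 = 2853345244

2853345244


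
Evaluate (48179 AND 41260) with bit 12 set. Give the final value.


Step 1: 48179 & 41260 = 40992
Step 2: 40992 | (1 << 12) = 40992 | 4096 = 45088

45088


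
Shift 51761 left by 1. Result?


0b1100101000110001 << 1 = 0b11001010001100010 = 103522

103522


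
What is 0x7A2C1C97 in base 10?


7A2C1C97 hex = 2049711255 decimal

2049711255


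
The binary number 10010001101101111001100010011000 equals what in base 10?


10010001101101111001100010011000 in decimal = 2444728472

2444728472


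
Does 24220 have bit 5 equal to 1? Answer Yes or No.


0b101111010011100, bit 5 = 0. No

No


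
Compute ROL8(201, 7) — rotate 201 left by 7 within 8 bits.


Rotate 0b11001001 left by 7 (8-bit) = 0b11100100 = 228

228


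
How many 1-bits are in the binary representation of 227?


0b11100011 has 5 set bits

5


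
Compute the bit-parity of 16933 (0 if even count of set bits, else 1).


0b100001000100101 has 5 ones => parity 1

1


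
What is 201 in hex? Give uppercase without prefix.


201 = C9 hex

C9


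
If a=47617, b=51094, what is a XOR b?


47617 ^ 51094 = 32151

32151


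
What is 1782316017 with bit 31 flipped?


1782316017 ^ (1 << 31) = 1782316017 ^ 2147483648 = 3929799665

3929799665


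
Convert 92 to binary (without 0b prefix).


92 = 1011100 in binary

1011100


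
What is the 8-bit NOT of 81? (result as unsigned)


~0b1010001 = 0b10101110 = 174 (8-bit unsigned)

174


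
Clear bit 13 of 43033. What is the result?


43033 & ~(1 << 13) = 34841

34841


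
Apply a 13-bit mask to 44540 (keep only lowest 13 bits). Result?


44540 & 8191 = 3580

3580


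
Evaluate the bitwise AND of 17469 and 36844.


0b100010000111101 & 0b1000111111101100 = 0b10000101100 = 1068

1068


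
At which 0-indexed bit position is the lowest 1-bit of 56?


0b111000. Lowest set bit at position 3

3


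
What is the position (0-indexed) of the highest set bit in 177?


0b10110001. Highest set bit at position 7

7


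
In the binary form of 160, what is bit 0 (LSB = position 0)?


0b10100000, position 0 = 0

0


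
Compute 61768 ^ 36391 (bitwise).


0b1111000101001000 ^ 0b1000111000100111 = 0b111111101101111 = 32623

32623


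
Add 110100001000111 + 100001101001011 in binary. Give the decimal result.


110100001000111 + 100001101001011 = 1010101110010010 = 43922

43922


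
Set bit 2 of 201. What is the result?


201 | (1 << 2) = 201 | 4 = 205

205


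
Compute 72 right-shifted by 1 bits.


0b1001000 >> 1 = 0b100100 = 36

36


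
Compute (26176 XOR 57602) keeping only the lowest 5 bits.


Step 1: 26176 ^ 57602 = 34626
Step 2: 34626 & 31 = 2

2


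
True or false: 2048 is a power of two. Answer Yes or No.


0b100000000000. Only one bit set => Yes

Yes


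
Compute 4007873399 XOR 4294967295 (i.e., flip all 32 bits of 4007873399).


4007873399 ^ 4294967295 = 287093896

287093896


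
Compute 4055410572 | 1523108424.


0b11110001101110001010011110001100 | 0b1011010110010001100101001001000 = 0b11111011111110001110111111001100 = 4227395532

4227395532


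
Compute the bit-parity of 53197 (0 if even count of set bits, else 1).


0b1100111111001101 has 11 ones => parity 1

1


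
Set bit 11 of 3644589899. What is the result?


3644589899 | (1 << 11) = 3644589899 | 2048 = 3644591947

3644591947


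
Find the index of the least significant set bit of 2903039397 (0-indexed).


0b10101101000010001101110110100101. Lowest set bit at position 0

0


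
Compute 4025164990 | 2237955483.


0b11101111111010110010010010111110 | 0b10000101011001000111110110011011 = 0b11101111111011110111110110111111 = 4025449919

4025449919


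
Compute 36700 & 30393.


0b1000111101011100 & 0b111011010111001 = 0b11000011000 = 1560

1560


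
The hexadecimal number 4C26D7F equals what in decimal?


4C26D7F hex = 79850879 decimal

79850879


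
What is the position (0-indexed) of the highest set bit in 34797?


0b1000011111101101. Highest set bit at position 15

15


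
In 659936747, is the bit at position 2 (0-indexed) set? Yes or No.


0b100111010101011101010111101011, bit 2 = 0. No

No


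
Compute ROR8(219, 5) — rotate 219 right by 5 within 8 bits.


Rotate 0b11011011 right by 5 (8-bit) = 0b11011110 = 222

222


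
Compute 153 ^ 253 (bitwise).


0b10011001 ^ 0b11111101 = 0b1100100 = 100

100


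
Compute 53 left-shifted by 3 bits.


0b110101 << 3 = 0b110101000 = 424

424


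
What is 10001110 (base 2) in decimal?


10001110 in decimal = 142

142


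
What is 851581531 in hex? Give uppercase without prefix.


851581531 = 32C21A5B hex

32C21A5B


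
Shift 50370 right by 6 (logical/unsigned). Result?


0b1100010011000010 >> 6 = 0b1100010011 = 787

787


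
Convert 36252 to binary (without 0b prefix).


36252 = 1000110110011100 in binary

1000110110011100


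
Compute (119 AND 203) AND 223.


Step 1: 119 & 203 = 67
Step 2: 67 & 223 = 67

67


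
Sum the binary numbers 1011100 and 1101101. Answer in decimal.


1011100 + 1101101 = 11001001 = 201

201


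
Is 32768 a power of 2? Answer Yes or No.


0b1000000000000000. Only one bit set => Yes

Yes


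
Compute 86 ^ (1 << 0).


86 ^ (1 << 0) = 86 ^ 1 = 87

87


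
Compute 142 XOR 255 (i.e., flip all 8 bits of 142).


142 ^ 255 = 113

113


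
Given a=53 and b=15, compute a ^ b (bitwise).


53 ^ 15 = 58

58


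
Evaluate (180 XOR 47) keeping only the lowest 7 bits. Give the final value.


Step 1: 180 ^ 47 = 155
Step 2: 155 & 127 = 27

27


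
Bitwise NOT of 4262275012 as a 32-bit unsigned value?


~0b11111110000011010010011111000100 = 0b1111100101101100000111011 = 32692283 (32-bit unsigned)

32692283


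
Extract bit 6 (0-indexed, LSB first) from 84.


0b1010100, position 6 = 1

1


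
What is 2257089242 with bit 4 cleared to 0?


2257089242 & ~(1 << 4) = 2257089226

2257089226


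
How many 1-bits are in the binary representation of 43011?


0b1010100000000011 has 5 set bits

5


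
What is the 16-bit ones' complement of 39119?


39119 ^ 65535 = 26416

26416


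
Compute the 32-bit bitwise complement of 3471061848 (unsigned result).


~0b11001110111001000011001101011000 = 0b110001000110111100110010100111 = 823905447 (32-bit unsigned)

823905447


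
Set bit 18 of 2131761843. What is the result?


2131761843 | (1 << 18) = 2131761843 | 262144 = 2132023987

2132023987


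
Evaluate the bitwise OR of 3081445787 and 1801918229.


0b10110111101010110010000110011011 | 0b1101011011001110001011100010101 = 0b11111111111011110011011110011111 = 4293867423

4293867423


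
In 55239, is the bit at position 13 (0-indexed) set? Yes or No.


0b1101011111000111, bit 13 = 0. No

No


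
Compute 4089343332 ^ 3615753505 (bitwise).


0b11110011101111100110110101100100 ^ 0b11010111100001000000010100100001 = 0b100100001110100110100001000101 = 607807557

607807557


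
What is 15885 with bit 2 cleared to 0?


15885 & ~(1 << 2) = 15881

15881


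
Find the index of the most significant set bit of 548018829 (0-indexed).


0b100000101010100001101010001101. Highest set bit at position 29

29


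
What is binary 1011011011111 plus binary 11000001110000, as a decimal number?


1011011011111 + 11000001110000 = 100011101001111 = 18255

18255


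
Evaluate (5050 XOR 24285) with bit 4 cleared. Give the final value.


Step 1: 5050 ^ 24285 = 19815
Step 2: 19815 & ~(1 << 4) = 19815

19815


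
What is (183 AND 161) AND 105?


Step 1: 183 & 161 = 161
Step 2: 161 & 105 = 33

33


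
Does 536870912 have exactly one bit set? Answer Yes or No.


0b100000000000000000000000000000. Only one bit set => Yes

Yes


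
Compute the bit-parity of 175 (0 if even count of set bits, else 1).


0b10101111 has 6 ones => parity 0

0


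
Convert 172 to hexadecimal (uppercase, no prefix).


172 = AC hex

AC


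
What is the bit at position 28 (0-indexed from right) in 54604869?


0b11010000010011010001000101, position 28 = 0

0


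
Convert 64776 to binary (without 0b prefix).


64776 = 1111110100001000 in binary

1111110100001000


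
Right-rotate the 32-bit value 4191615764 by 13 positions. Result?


Rotate 0b11111001110101101111101100010100 right by 13 (32-bit) = 0b11011000101001111100111010110111 = 3634876087

3634876087


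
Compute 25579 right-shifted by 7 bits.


0b110001111101011 >> 7 = 0b11000111 = 199

199


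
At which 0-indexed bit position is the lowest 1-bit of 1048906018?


0b111110100001010000100100100010. Lowest set bit at position 1

1


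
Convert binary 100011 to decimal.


100011 in decimal = 35

35


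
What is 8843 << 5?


0b10001010001011 << 5 = 0b1000101000101100000 = 282976

282976


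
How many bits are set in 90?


0b1011010 has 4 set bits

4


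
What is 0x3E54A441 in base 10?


3E54A441 hex = 1045734465 decimal

1045734465


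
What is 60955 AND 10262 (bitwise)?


0b1110111000011011 & 0b10100000010110 = 0b10100000010010 = 10258

10258


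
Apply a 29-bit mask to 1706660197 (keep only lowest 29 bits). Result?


1706660197 & 536870911 = 96047461

96047461


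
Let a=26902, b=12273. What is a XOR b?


26902 ^ 12273 = 18151

18151


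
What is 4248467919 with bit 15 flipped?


4248467919 ^ (1 << 15) = 4248467919 ^ 32768 = 4248500687

4248500687


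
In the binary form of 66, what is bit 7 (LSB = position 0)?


0b1000010, position 7 = 0

0


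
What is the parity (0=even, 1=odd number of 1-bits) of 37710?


0b1001001101001110 has 8 ones => parity 0

0


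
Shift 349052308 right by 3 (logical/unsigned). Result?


0b10100110011100001110110010100 >> 3 = 0b10100110011100001110110010 = 43631538

43631538


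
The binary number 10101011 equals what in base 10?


10101011 in decimal = 171

171


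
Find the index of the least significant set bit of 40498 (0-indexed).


0b1001111000110010. Lowest set bit at position 1

1


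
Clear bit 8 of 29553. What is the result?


29553 & ~(1 << 8) = 29297

29297


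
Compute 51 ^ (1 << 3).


51 ^ (1 << 3) = 51 ^ 8 = 59

59


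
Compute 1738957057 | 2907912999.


0b1100111101001100110000100000001 | 0b10101101010100110011101100100111 = 0b11101111111101110111101100100111 = 4025973543

4025973543


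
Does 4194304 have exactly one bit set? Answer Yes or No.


0b10000000000000000000000. Only one bit set => Yes

Yes


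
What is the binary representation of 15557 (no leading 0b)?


15557 = 11110011000101 in binary

11110011000101


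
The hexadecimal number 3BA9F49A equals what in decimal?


3BA9F49A hex = 1000993946 decimal

1000993946


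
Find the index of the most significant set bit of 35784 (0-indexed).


0b1000101111001000. Highest set bit at position 15

15


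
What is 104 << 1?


0b1101000 << 1 = 0b11010000 = 208

208


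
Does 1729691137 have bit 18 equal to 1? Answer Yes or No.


0b1100111000110001111111000000001, bit 18 = 0. No

No


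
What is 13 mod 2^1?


13 & 1 = 1

1


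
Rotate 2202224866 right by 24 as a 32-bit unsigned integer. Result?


Rotate 0b10000011010000110100100011100010 right by 24 (32-bit) = 0b1000011010010001110001010000011 = 1128850051

1128850051


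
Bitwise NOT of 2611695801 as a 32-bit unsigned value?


~0b10011011101010110101000010111001 = 0b1100100010101001010111101000110 = 1683271494 (32-bit unsigned)

1683271494


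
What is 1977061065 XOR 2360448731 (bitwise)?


0b1110101110101111000111011001001 ^ 0b10001100101100011001011011011011 = 0b11111001011001100001100000010010 = 4184217618

4184217618


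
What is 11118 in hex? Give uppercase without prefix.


11118 = 2B6E hex

2B6E


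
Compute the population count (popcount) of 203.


0b11001011 has 5 set bits

5


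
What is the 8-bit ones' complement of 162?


162 ^ 255 = 93

93


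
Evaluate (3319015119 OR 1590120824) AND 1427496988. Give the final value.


Step 1: 3319015119 | 1590120824 = 3755440127
Step 2: 3755440127 & 1427496988 = 1427464220

1427464220


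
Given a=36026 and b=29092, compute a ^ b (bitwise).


36026 ^ 29092 = 64798

64798


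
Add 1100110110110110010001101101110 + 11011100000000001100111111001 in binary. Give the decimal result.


1100110110110110010001101101110 + 11011100000000001100111111001 = 10000010010110110011110101100111 = 2187017575

2187017575


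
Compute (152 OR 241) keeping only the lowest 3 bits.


Step 1: 152 | 241 = 249
Step 2: 249 & 7 = 1

1


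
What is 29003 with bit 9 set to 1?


29003 | (1 << 9) = 29003 | 512 = 29515

29515


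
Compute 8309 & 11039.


0b10000001110101 & 0b10101100011111 = 0b10000000010101 = 8213

8213


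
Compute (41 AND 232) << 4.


Step 1: 41 & 232 = 40
Step 2: 40 << 4 = 640

640


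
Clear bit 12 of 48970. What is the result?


48970 & ~(1 << 12) = 44874

44874


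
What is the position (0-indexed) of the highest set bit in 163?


0b10100011. Highest set bit at position 7

7


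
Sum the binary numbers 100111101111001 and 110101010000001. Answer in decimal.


100111101111001 + 110101010000001 = 1011100111111010 = 47610

47610


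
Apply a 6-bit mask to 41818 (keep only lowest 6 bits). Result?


41818 & 63 = 26

26


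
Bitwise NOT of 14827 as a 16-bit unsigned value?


~0b11100111101011 = 0b1100011000010100 = 50708 (16-bit unsigned)

50708


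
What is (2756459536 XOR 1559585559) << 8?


Step 1: 2756459536 ^ 1559585559 = 4172898055
Step 2: 4172898055 << 8 = 1068261902080

1068261902080


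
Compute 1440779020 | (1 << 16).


1440779020 | (1 << 16) = 1440779020 | 65536 = 1440844556

1440844556


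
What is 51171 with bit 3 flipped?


51171 ^ (1 << 3) = 51171 ^ 8 = 51179

51179


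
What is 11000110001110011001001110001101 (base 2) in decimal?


11000110001110011001001110001101 in decimal = 3325662093

3325662093


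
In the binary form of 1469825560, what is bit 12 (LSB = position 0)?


0b1010111100110111100001000011000, position 12 = 0

0


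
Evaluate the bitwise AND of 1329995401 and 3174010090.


0b1001111010001100001111010001001 & 0b10111101001011111000110011101010 = 0b1101000001100000110010001000 = 218500232

218500232


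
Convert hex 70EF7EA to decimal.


70EF7EA hex = 118421482 decimal

118421482


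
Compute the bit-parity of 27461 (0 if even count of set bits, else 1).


0b110101101000101 has 8 ones => parity 0

0


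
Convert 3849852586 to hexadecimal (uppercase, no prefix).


3849852586 = E57816AA hex

E57816AA


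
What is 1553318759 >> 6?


0b1011100100101011100001101100111 >> 6 = 0b1011100100101011100001101 = 24270605

24270605


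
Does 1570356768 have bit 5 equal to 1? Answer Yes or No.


0b1011101100110011011111000100000, bit 5 = 1. Yes

Yes


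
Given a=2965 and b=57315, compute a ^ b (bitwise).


2965 ^ 57315 = 54390

54390


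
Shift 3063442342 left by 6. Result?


0b10110110100110000110101110100110 << 6 = 0b10110110100110000110101110100110000000 = 196060309888

196060309888


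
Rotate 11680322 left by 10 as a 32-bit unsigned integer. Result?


Rotate 0b101100100011101001000010 left by 10 (32-bit) = 0b11001000111010010000100000000010 = 3370715138

3370715138


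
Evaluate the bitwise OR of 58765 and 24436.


0b1110010110001101 | 0b101111101110100 = 0b1111111111111101 = 65533

65533


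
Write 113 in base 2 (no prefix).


113 = 1110001 in binary

1110001


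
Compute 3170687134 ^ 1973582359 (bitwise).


0b10111100111111001101100010011110 ^ 0b1110101101000100111101000010111 = 0b11001001010111101010001010001001 = 3378422409

3378422409


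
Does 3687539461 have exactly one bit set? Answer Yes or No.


0b11011011110010110110001100000101. Multiple bits set => No

No


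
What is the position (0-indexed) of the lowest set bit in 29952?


0b111010100000000. Lowest set bit at position 8

8


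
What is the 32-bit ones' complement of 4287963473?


4287963473 ^ 4294967295 = 7003822

7003822


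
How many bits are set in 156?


0b10011100 has 4 set bits

4


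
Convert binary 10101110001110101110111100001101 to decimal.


10101110001110101110111100001101 in decimal = 2923097869

2923097869


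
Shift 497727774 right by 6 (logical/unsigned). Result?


0b11101101010101011100100011110 >> 6 = 0b11101101010101011100100 = 7776996

7776996


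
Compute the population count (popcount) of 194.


0b11000010 has 3 set bits

3


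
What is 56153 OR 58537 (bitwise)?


0b1101101101011001 | 0b1110010010101001 = 0b1111111111111001 = 65529

65529


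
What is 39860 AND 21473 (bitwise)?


0b1001101110110100 & 0b101001111100001 = 0b1001110100000 = 5024

5024


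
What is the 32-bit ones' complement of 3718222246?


3718222246 ^ 4294967295 = 576745049

576745049


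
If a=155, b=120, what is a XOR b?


155 ^ 120 = 227

227


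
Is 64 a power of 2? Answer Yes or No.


0b1000000. Only one bit set => Yes

Yes


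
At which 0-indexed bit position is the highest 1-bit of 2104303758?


0b1111101011011010010000010001110. Highest set bit at position 30

30


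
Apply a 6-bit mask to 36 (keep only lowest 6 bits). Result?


36 & 63 = 36

36


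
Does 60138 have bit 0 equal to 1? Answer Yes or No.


0b1110101011101010, bit 0 = 0. No

No


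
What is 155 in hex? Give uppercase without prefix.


155 = 9B hex

9B


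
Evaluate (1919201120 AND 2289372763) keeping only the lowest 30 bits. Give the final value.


Step 1: 1919201120 & 2289372763 = 6557248
Step 2: 6557248 & 1073741823 = 6557248

6557248


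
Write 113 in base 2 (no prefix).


113 = 1110001 in binary

1110001


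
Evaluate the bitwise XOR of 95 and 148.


0b1011111 ^ 0b10010100 = 0b11001011 = 203

203


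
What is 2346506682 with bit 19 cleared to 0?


2346506682 & ~(1 << 19) = 2345982394

2345982394


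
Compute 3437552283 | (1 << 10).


3437552283 | (1 << 10) = 3437552283 | 1024 = 3437553307

3437553307


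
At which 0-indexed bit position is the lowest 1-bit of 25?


0b11001. Lowest set bit at position 0

0


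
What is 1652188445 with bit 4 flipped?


1652188445 ^ (1 << 4) = 1652188445 ^ 16 = 1652188429

1652188429


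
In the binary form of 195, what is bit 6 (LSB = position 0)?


0b11000011, position 6 = 1

1


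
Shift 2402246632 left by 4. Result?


0b10001111001011110101111111101000 << 4 = 0b100011110010111101011111111010000000 = 38435946112

38435946112


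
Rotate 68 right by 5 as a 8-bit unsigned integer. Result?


Rotate 0b1000100 right by 5 (8-bit) = 0b100010 = 34

34


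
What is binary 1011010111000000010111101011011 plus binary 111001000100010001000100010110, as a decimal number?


1011010111000000010111101011011 + 111001000100010001000100010110 = 10010011111100010100000001110001 = 2482061425

2482061425


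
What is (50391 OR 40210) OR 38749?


Step 1: 50391 | 40210 = 56791
Step 2: 56791 | 38749 = 57311

57311


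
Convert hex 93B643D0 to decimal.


93B643D0 hex = 2478195664 decimal

2478195664


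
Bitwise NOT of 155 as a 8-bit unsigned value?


~0b10011011 = 0b1100100 = 100 (8-bit unsigned)

100


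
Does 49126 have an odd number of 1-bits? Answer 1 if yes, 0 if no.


0b1011111111100110 has 12 ones => parity 0

0


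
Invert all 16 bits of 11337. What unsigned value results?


11337 ^ 65535 = 54198

54198


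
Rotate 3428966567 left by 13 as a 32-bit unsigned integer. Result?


Rotate 0b11001100011000011110000010100111 left by 13 (32-bit) = 0b111100000101001111100110001100 = 1008007564

1008007564


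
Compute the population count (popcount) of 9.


0b1001 has 2 set bits

2


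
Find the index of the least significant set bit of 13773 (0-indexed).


0b11010111001101. Lowest set bit at position 0

0


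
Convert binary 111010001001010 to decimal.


111010001001010 in decimal = 29770

29770


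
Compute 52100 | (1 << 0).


52100 | (1 << 0) = 52100 | 1 = 52101

52101


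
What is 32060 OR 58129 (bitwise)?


0b111110100111100 | 0b1110001100010001 = 0b1111111100111101 = 65341

65341


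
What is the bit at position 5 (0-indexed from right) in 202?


0b11001010, position 5 = 0

0


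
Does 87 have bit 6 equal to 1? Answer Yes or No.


0b1010111, bit 6 = 1. Yes

Yes


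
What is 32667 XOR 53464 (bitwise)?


0b111111110011011 ^ 0b1101000011011000 = 0b1010111101000011 = 44867

44867


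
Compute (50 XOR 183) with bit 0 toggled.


Step 1: 50 ^ 183 = 133
Step 2: 133 ^ (1 << 0) = 133 ^ 1 = 132

132


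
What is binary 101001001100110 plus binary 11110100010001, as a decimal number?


101001001100110 + 11110100010001 = 1000111101110111 = 36727

36727


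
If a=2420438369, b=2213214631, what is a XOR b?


2420438369 ^ 2213214631 = 330173638

330173638


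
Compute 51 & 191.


0b110011 & 0b10111111 = 0b110011 = 51

51


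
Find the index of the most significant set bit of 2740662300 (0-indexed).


0b10100011010110110011000000011100. Highest set bit at position 31

31


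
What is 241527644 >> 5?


0b1110011001010110101101011100 >> 5 = 0b11100110010101101011010 = 7547738

7547738


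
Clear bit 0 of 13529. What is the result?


13529 & ~(1 << 0) = 13528

13528


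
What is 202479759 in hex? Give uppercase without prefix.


202479759 = C11988F hex

C11988F


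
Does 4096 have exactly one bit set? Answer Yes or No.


0b1000000000000. Only one bit set => Yes

Yes


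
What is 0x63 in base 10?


63 hex = 99 decimal

99


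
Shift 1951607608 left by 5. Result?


0b1110100010100110010101100111000 << 5 = 0b111010001010011001010110011100000000 = 62451443456

62451443456


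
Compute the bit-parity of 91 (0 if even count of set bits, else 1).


0b1011011 has 5 ones => parity 1

1


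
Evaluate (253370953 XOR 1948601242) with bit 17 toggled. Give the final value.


Step 1: 253370953 ^ 1948601242 = 2067753427
Step 2: 2067753427 ^ (1 << 17) = 2067753427 ^ 131072 = 2067622355

2067622355


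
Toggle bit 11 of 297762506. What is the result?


297762506 ^ (1 << 11) = 297762506 ^ 2048 = 297760458

297760458


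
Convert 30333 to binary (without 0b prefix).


30333 = 111011001111101 in binary

111011001111101


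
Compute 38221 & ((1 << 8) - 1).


38221 & 255 = 77

77


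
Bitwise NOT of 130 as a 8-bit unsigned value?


~0b10000010 = 0b1111101 = 125 (8-bit unsigned)

125


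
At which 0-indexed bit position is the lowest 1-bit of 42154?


0b1010010010101010. Lowest set bit at position 1

1


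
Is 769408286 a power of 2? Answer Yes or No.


0b101101110111000011110100011110. Multiple bits set => No

No


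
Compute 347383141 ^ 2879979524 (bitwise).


0b10100101101001010010101100101 ^ 0b10101011101010010000000000000100 = 0b10111111000111011010010101100001 = 3206391137

3206391137


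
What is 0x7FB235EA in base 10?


7FB235EA hex = 2142385642 decimal

2142385642


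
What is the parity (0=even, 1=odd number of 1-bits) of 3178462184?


0b10111101011100110111101111101000 has 21 ones => parity 1

1


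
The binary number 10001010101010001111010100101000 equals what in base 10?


10001010101010001111010100101000 in decimal = 2326328616

2326328616


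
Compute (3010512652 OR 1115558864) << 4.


Step 1: 3010512652 | 1115558864 = 4085176284
Step 2: 4085176284 << 4 = 65362820544

65362820544


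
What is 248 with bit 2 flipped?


248 ^ (1 << 2) = 248 ^ 4 = 252

252


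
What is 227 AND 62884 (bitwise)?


0b11100011 & 0b1111010110100100 = 0b10100000 = 160

160


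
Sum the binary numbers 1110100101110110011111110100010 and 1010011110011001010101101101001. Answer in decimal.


1110100101110110011111110100010 + 1010011110011001010101101101001 = 11001000100001111110101100001011 = 3364350731

3364350731


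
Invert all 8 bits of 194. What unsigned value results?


194 ^ 255 = 61

61


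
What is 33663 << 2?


0b1000001101111111 << 2 = 0b100000110111111100 = 134652

134652


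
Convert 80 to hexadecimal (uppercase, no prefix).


80 = 50 hex

50


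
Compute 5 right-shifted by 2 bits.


0b101 >> 2 = 0b1 = 1

1


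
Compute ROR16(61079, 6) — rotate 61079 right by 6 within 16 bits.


Rotate 0b1110111010010111 right by 6 (16-bit) = 0b101111110111010 = 24506

24506


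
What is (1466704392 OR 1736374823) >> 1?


Step 1: 1466704392 | 1736374823 = 2004810287
Step 2: 2004810287 >> 1 = 1002405143

1002405143


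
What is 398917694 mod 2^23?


398917694 & 8388607 = 4653118

4653118


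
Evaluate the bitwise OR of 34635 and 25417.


0b1000011101001011 | 0b110001101001001 = 0b1110011101001011 = 59211

59211


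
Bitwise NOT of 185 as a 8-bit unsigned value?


~0b10111001 = 0b1000110 = 70 (8-bit unsigned)

70


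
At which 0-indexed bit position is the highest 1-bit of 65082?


0b1111111000111010. Highest set bit at position 15

15


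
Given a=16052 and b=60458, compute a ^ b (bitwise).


16052 ^ 60458 = 53918

53918


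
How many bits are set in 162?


0b10100010 has 3 set bits

3


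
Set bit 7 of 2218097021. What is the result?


2218097021 | (1 << 7) = 2218097021 | 128 = 2218097149

2218097149


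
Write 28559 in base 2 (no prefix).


28559 = 110111110001111 in binary

110111110001111


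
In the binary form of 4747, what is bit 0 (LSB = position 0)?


0b1001010001011, position 0 = 1

1


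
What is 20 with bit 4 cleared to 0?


20 & ~(1 << 4) = 4

4


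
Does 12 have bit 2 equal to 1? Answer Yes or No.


0b1100, bit 2 = 1. Yes

Yes


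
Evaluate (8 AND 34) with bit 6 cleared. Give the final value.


Step 1: 8 & 34 = 0
Step 2: 0 & ~(1 << 6) = 0

0


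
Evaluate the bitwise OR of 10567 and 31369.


0b10100101000111 | 0b111101010001001 = 0b111101111001111 = 31695

31695


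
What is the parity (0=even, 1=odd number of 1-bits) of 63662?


0b1111100010101110 has 10 ones => parity 0

0


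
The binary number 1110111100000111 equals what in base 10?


1110111100000111 in decimal = 61191

61191
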